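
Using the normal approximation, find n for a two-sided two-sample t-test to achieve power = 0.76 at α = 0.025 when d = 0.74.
n = 32 per group

Sample size formula (two-sample t-test, normal approximation):
n = 2 · ((z_{α/2} + z_β) / d)²

z_{α/2} = 2.241 (for α = 0.025, two-sided)
z_β = 0.706 (for power = 0.76)
d = 0.74

n = 2 · ((2.241 + 0.706) / 0.74)²
n = 2 · (3.982)²
n ≈ 31.71
Round up to the next whole number: n = 32 per group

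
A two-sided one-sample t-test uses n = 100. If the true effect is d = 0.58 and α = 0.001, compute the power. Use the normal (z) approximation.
Power ≈ 0.99

Power calculation (one-sample t-test, normal approximation):
z_β = d · √n - z_{α/2}
z_β = 0.58 · √100 - 3.291
z_β = 0.58 · 10.000 - 3.291
z_β = 2.509

Power = Φ(z_β) = Φ(2.509) ≈ 0.994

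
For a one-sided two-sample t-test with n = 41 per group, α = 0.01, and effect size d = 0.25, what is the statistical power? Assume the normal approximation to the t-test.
Power ≈ 0.12

Power calculation (two-sample t-test, normal approximation):
z_β = d · √(n/2) - z_α
z_β = 0.25 · √(41/2) - 2.326
z_β = 0.25 · 4.528 - 2.326
z_β = -1.194

Power = Φ(z_β) = Φ(-1.194) ≈ 0.116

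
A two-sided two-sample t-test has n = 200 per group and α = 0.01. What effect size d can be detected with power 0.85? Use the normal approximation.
d ≈ 0.36

Minimum detectable effect (two-sample t-test, normal approximation):
d = (z_{α/2} + z_β) / √(n/2)
d = (2.576 + 1.036) / √(200/2)
d = 3.612 / 10.000
d ≈ 0.36

By Cohen's convention (0.2 small / 0.5 medium / 0.8 large): small effect.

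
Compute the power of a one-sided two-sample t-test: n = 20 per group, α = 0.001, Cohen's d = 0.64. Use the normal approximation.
Power ≈ 0.14

Power calculation (two-sample t-test, normal approximation):
z_β = d · √(n/2) - z_α
z_β = 0.64 · √(20/2) - 3.090
z_β = 0.64 · 3.162 - 3.090
z_β = -1.066

Power = Φ(z_β) = Φ(-1.066) ≈ 0.143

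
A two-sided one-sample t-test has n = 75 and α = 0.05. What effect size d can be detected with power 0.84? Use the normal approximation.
d ≈ 0.34

Minimum detectable effect (one-sample t-test, normal approximation):
d = (z_{α/2} + z_β) / √n
d = (1.960 + 0.994) / √75
d = 2.954 / 8.660
d ≈ 0.34

By Cohen's convention (0.2 small / 0.5 medium / 0.8 large): small effect.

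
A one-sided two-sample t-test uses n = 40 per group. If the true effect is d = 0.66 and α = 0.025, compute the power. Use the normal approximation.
Power ≈ 0.84

Power calculation (two-sample t-test, normal approximation):
z_β = d · √(n/2) - z_α
z_β = 0.66 · √(40/2) - 1.960
z_β = 0.66 · 4.472 - 1.960
z_β = 0.992

Power = Φ(z_β) = Φ(0.992) ≈ 0.839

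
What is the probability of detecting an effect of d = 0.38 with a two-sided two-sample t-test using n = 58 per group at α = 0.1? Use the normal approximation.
Power ≈ 0.66

Power calculation (two-sample t-test, normal approximation):
z_β = d · √(n/2) - z_{α/2}
z_β = 0.38 · √(58/2) - 1.645
z_β = 0.38 · 5.385 - 1.645
z_β = 0.402

Power = Φ(z_β) = Φ(0.402) ≈ 0.656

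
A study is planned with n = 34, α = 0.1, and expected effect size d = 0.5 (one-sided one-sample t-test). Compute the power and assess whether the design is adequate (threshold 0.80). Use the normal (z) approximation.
Power ≈ 0.95; the study is adequately powered (power ≥ 0.80)

Power calculation (one-sample t-test, normal approximation):
z_β = d · √n - z_α
z_β = 0.5 · √34 - 1.282
z_β = 0.5 · 5.831 - 1.282
z_β = 1.634

Power = Φ(z_β) = Φ(1.634) ≈ 0.949

Effect size d = 0.5 is medium by Cohen's convention (0.2/0.5/0.8).

Threshold: power ≥ 0.80 is conventionally adequate.
Power ≈ 0.95 → the study is adequately powered (power ≥ 0.80).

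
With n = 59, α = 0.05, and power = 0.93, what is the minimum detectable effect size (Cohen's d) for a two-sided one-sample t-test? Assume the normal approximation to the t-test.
d ≈ 0.45

Minimum detectable effect (one-sample t-test, normal approximation):
d = (z_{α/2} + z_β) / √n
d = (1.960 + 1.476) / √59
d = 3.436 / 7.681
d ≈ 0.45

By Cohen's convention (0.2 small / 0.5 medium / 0.8 large): small effect.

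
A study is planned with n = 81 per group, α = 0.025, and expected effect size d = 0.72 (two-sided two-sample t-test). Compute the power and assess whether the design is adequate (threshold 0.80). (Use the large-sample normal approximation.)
Power ≈ 0.99; the study is adequately powered (power ≥ 0.80)

Power calculation (two-sample t-test, normal approximation):
z_β = d · √(n/2) - z_{α/2}
z_β = 0.72 · √(81/2) - 2.241
z_β = 0.72 · 6.364 - 2.241
z_β = 2.341

Power = Φ(z_β) = Φ(2.341) ≈ 0.990

Effect size d = 0.72 is medium by Cohen's convention (0.2/0.5/0.8).

Threshold: power ≥ 0.80 is conventionally adequate.
Power ≈ 0.99 → the study is adequately powered (power ≥ 0.80).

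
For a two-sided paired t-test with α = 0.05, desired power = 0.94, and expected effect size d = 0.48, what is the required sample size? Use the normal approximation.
n = 54 pairs

Sample size formula (paired t-test, normal approximation):
n = ((z_{α/2} + z_β) / d)²

z_{α/2} = 1.960 (for α = 0.05, two-sided)
z_β = 1.555 (for power = 0.94)
d = 0.48

n = ((1.960 + 1.555) / 0.48)²
n = (7.323)²
n ≈ 53.63
Round up to the next whole number: n = 54 pairs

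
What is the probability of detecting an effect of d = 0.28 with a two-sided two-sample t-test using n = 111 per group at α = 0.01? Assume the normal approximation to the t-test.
Power ≈ 0.31

Power calculation (two-sample t-test, normal approximation):
z_β = d · √(n/2) - z_{α/2}
z_β = 0.28 · √(111/2) - 2.576
z_β = 0.28 · 7.450 - 2.576
z_β = -0.490

Power = Φ(z_β) = Φ(-0.490) ≈ 0.312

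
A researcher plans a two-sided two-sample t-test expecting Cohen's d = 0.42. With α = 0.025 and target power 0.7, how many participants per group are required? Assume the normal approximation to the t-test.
n = 87 per group

Sample size formula (two-sample t-test, normal approximation):
n = 2 · ((z_{α/2} + z_β) / d)²

z_{α/2} = 2.241 (for α = 0.025, two-sided)
z_β = 0.524 (for power = 0.7)
d = 0.42

n = 2 · ((2.241 + 0.524) / 0.42)²
n = 2 · (6.583)²
n ≈ 86.67
Round up to the next whole number: n = 87 per group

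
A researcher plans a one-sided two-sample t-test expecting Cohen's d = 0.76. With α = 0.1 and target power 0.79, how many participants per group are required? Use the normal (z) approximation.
n = 16 per group

Sample size formula (two-sample t-test, normal approximation):
n = 2 · ((z_α + z_β) / d)²

z_α = 1.282 (for α = 0.1, one-sided)
z_β = 0.806 (for power = 0.79)
d = 0.76

n = 2 · ((1.282 + 0.806) / 0.76)²
n = 2 · (2.747)²
n ≈ 15.09
Round up to the next whole number: n = 16 per group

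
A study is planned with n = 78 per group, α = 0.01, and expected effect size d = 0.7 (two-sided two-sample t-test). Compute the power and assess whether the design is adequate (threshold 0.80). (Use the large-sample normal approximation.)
Power ≈ 0.96; the study is adequately powered (power ≥ 0.80)

Power calculation (two-sample t-test, normal approximation):
z_β = d · √(n/2) - z_{α/2}
z_β = 0.7 · √(78/2) - 2.576
z_β = 0.7 · 6.245 - 2.576
z_β = 1.796

Power = Φ(z_β) = Φ(1.796) ≈ 0.964

Effect size d = 0.7 is medium by Cohen's convention (0.2/0.5/0.8).

Threshold: power ≥ 0.80 is conventionally adequate.
Power ≈ 0.96 → the study is adequately powered (power ≥ 0.80).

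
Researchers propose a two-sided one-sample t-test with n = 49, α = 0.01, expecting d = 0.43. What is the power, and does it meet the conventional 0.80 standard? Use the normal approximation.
Power ≈ 0.67; the study is underpowered (power < 0.80)

Power calculation (one-sample t-test, normal approximation):
z_β = d · √n - z_{α/2}
z_β = 0.43 · √49 - 2.576
z_β = 0.43 · 7.000 - 2.576
z_β = 0.434

Power = Φ(z_β) = Φ(0.434) ≈ 0.668

Effect size d = 0.43 is small by Cohen's convention (0.2/0.5/0.8).

Threshold: power ≥ 0.80 is conventionally adequate.
Power ≈ 0.67 → the study is underpowered (power < 0.80).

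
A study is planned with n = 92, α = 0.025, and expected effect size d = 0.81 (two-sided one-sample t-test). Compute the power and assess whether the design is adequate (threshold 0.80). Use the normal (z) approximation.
Power ≈ 1.00; the study is adequately powered (power ≥ 0.80)

Power calculation (one-sample t-test, normal approximation):
z_β = d · √n - z_{α/2}
z_β = 0.81 · √92 - 2.241
z_β = 0.81 · 9.592 - 2.241
z_β = 5.528

Power = Φ(z_β) = Φ(5.528) ≈ 1.000

Effect size d = 0.81 is large by Cohen's convention (0.2/0.5/0.8).

Threshold: power ≥ 0.80 is conventionally adequate.
Power ≈ 1.00 → the study is adequately powered (power ≥ 0.80).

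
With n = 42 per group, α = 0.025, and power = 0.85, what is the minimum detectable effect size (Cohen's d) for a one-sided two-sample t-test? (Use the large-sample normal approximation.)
d ≈ 0.65

Minimum detectable effect (two-sample t-test, normal approximation):
d = (z_α + z_β) / √(n/2)
d = (1.960 + 1.036) / √(42/2)
d = 2.996 / 4.583
d ≈ 0.65

By Cohen's convention (0.2 small / 0.5 medium / 0.8 large): medium effect.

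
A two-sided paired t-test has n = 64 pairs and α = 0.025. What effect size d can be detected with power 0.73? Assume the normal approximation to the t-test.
d ≈ 0.36

Minimum detectable effect (paired t-test, normal approximation):
d = (z_{α/2} + z_β) / √n
d = (2.241 + 0.613) / √64
d = 2.854 / 8.000
d ≈ 0.36

By Cohen's convention (0.2 small / 0.5 medium / 0.8 large): small effect.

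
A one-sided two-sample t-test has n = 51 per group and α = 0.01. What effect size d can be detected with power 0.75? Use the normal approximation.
d ≈ 0.59

Minimum detectable effect (two-sample t-test, normal approximation):
d = (z_α + z_β) / √(n/2)
d = (2.326 + 0.674) / √(51/2)
d = 3.001 / 5.050
d ≈ 0.59

By Cohen's convention (0.2 small / 0.5 medium / 0.8 large): medium effect.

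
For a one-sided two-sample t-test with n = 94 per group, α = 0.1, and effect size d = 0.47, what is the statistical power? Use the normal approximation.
Power ≈ 0.97

Power calculation (two-sample t-test, normal approximation):
z_β = d · √(n/2) - z_α
z_β = 0.47 · √(94/2) - 1.282
z_β = 0.47 · 6.856 - 1.282
z_β = 1.941

Power = Φ(z_β) = Φ(1.941) ≈ 0.974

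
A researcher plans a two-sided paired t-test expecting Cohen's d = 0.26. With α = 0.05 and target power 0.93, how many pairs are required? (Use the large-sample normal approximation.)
n = 175 pairs

Sample size formula (paired t-test, normal approximation):
n = ((z_{α/2} + z_β) / d)²

z_{α/2} = 1.960 (for α = 0.05, two-sided)
z_β = 1.476 (for power = 0.93)
d = 0.26

n = ((1.960 + 1.476) / 0.26)²
n = (13.215)²
n ≈ 174.64
Round up to the next whole number: n = 175 pairs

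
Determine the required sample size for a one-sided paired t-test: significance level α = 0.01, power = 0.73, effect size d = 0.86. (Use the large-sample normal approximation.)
n = 12 pairs

Sample size formula (paired t-test, normal approximation):
n = ((z_α + z_β) / d)²

z_α = 2.326 (for α = 0.01, one-sided)
z_β = 0.613 (for power = 0.73)
d = 0.86

n = ((2.326 + 0.613) / 0.86)²
n = (3.417)²
n ≈ 11.68
Round up to the next whole number: n = 12 pairs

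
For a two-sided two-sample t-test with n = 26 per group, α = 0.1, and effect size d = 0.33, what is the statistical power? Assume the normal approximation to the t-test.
Power ≈ 0.32

Power calculation (two-sample t-test, normal approximation):
z_β = d · √(n/2) - z_{α/2}
z_β = 0.33 · √(26/2) - 1.645
z_β = 0.33 · 3.606 - 1.645
z_β = -0.455

Power = Φ(z_β) = Φ(-0.455) ≈ 0.325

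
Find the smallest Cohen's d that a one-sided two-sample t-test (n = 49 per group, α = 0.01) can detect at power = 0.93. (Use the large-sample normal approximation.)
d ≈ 0.77

Minimum detectable effect (two-sample t-test, normal approximation):
d = (z_α + z_β) / √(n/2)
d = (2.326 + 1.476) / √(49/2)
d = 3.802 / 4.950
d ≈ 0.77

By Cohen's convention (0.2 small / 0.5 medium / 0.8 large): medium effect.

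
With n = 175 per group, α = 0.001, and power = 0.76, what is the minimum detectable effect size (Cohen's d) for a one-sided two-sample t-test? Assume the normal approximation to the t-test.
d ≈ 0.41

Minimum detectable effect (two-sample t-test, normal approximation):
d = (z_α + z_β) / √(n/2)
d = (3.090 + 0.706) / √(175/2)
d = 3.797 / 9.354
d ≈ 0.41

By Cohen's convention (0.2 small / 0.5 medium / 0.8 large): small effect.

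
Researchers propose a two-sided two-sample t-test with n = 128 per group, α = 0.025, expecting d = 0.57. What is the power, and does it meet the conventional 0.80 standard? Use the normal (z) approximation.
Power ≈ 0.99; the study is adequately powered (power ≥ 0.80)

Power calculation (two-sample t-test, normal approximation):
z_β = d · √(n/2) - z_{α/2}
z_β = 0.57 · √(128/2) - 2.241
z_β = 0.57 · 8.000 - 2.241
z_β = 2.319

Power = Φ(z_β) = Φ(2.319) ≈ 0.990

Effect size d = 0.57 is medium by Cohen's convention (0.2/0.5/0.8).

Threshold: power ≥ 0.80 is conventionally adequate.
Power ≈ 0.99 → the study is adequately powered (power ≥ 0.80).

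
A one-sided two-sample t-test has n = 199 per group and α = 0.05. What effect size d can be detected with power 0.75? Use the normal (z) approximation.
d ≈ 0.23

Minimum detectable effect (two-sample t-test, normal approximation):
d = (z_α + z_β) / √(n/2)
d = (1.645 + 0.674) / √(199/2)
d = 2.319 / 9.975
d ≈ 0.23

By Cohen's convention (0.2 small / 0.5 medium / 0.8 large): small effect.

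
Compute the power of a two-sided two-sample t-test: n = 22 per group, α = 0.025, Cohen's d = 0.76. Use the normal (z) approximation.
Power ≈ 0.61

Power calculation (two-sample t-test, normal approximation):
z_β = d · √(n/2) - z_{α/2}
z_β = 0.76 · √(22/2) - 2.241
z_β = 0.76 · 3.317 - 2.241
z_β = 0.279

Power = Φ(z_β) = Φ(0.279) ≈ 0.610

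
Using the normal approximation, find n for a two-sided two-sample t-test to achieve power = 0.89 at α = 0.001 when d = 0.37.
n = 299 per group

Sample size formula (two-sample t-test, normal approximation):
n = 2 · ((z_{α/2} + z_β) / d)²

z_{α/2} = 3.291 (for α = 0.001, two-sided)
z_β = 1.227 (for power = 0.89)
d = 0.37

n = 2 · ((3.291 + 1.227) / 0.37)²
n = 2 · (12.211)²
n ≈ 298.22
Round up to the next whole number: n = 299 per group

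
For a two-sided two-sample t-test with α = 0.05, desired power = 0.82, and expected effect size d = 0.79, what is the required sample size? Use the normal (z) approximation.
n = 27 per group

Sample size formula (two-sample t-test, normal approximation):
n = 2 · ((z_{α/2} + z_β) / d)²

z_{α/2} = 1.960 (for α = 0.05, two-sided)
z_β = 0.915 (for power = 0.82)
d = 0.79

n = 2 · ((1.960 + 0.915) / 0.79)²
n = 2 · (3.639)²
n ≈ 26.48
Round up to the next whole number: n = 27 per group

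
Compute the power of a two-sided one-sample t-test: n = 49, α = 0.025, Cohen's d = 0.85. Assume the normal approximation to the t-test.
Power ≈ 1.00

Power calculation (one-sample t-test, normal approximation):
z_β = d · √n - z_{α/2}
z_β = 0.85 · √49 - 2.241
z_β = 0.85 · 7.000 - 2.241
z_β = 3.709

Power = Φ(z_β) = Φ(3.709) ≈ 1.000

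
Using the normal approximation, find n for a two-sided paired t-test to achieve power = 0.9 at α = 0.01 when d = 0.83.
n = 22 pairs

Sample size formula (paired t-test, normal approximation):
n = ((z_{α/2} + z_β) / d)²

z_{α/2} = 2.576 (for α = 0.01, two-sided)
z_β = 1.282 (for power = 0.9)
d = 0.83

n = ((2.576 + 1.282) / 0.83)²
n = (4.648)²
n ≈ 21.60
Round up to the next whole number: n = 22 pairs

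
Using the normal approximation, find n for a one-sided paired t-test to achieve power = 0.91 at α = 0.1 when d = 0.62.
n = 18 pairs

Sample size formula (paired t-test, normal approximation):
n = ((z_α + z_β) / d)²

z_α = 1.282 (for α = 0.1, one-sided)
z_β = 1.341 (for power = 0.91)
d = 0.62

n = ((1.282 + 1.341) / 0.62)²
n = (4.231)²
n ≈ 17.90
Round up to the next whole number: n = 18 pairs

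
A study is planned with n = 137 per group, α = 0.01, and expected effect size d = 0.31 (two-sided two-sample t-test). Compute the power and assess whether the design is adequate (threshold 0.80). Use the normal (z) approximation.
Power ≈ 0.50; the study is underpowered (power < 0.80)

Power calculation (two-sample t-test, normal approximation):
z_β = d · √(n/2) - z_{α/2}
z_β = 0.31 · √(137/2) - 2.576
z_β = 0.31 · 8.276 - 2.576
z_β = -0.010

Power = Φ(z_β) = Φ(-0.010) ≈ 0.496

Effect size d = 0.31 is small by Cohen's convention (0.2/0.5/0.8).

Threshold: power ≥ 0.80 is conventionally adequate.
Power ≈ 0.50 → the study is underpowered (power < 0.80).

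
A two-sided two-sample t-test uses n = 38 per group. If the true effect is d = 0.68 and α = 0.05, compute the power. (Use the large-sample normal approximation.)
Power ≈ 0.84

Power calculation (two-sample t-test, normal approximation):
z_β = d · √(n/2) - z_{α/2}
z_β = 0.68 · √(38/2) - 1.960
z_β = 0.68 · 4.359 - 1.960
z_β = 1.004

Power = Φ(z_β) = Φ(1.004) ≈ 0.842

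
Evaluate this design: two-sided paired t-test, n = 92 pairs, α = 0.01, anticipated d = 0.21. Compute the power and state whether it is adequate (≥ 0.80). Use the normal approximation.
Power ≈ 0.29; the study is underpowered (power < 0.80)

Power calculation (paired t-test, normal approximation):
z_β = d · √n - z_{α/2}
z_β = 0.21 · √92 - 2.576
z_β = 0.21 · 9.592 - 2.576
z_β = -0.562

Power = Φ(z_β) = Φ(-0.562) ≈ 0.287

Effect size d = 0.21 is small by Cohen's convention (0.2/0.5/0.8).

Threshold: power ≥ 0.80 is conventionally adequate.
Power ≈ 0.29 → the study is underpowered (power < 0.80).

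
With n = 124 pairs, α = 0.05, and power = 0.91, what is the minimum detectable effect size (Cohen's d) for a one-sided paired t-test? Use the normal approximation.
d ≈ 0.27

Minimum detectable effect (paired t-test, normal approximation):
d = (z_α + z_β) / √n
d = (1.645 + 1.341) / √124
d = 2.986 / 11.136
d ≈ 0.27

By Cohen's convention (0.2 small / 0.5 medium / 0.8 large): small effect.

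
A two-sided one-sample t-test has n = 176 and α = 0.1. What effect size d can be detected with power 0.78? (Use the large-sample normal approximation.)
d ≈ 0.18

Minimum detectable effect (one-sample t-test, normal approximation):
d = (z_{α/2} + z_β) / √n
d = (1.645 + 0.772) / √176
d = 2.417 / 13.266
d ≈ 0.18

By Cohen's convention (0.2 small / 0.5 medium / 0.8 large): very small effect.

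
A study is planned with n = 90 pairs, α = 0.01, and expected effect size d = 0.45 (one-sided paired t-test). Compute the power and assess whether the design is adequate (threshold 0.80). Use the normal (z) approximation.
Power ≈ 0.97; the study is adequately powered (power ≥ 0.80)

Power calculation (paired t-test, normal approximation):
z_β = d · √n - z_α
z_β = 0.45 · √90 - 2.326
z_β = 0.45 · 9.487 - 2.326
z_β = 1.943

Power = Φ(z_β) = Φ(1.943) ≈ 0.974

Effect size d = 0.45 is small by Cohen's convention (0.2/0.5/0.8).

Threshold: power ≥ 0.80 is conventionally adequate.
Power ≈ 0.97 → the study is adequately powered (power ≥ 0.80).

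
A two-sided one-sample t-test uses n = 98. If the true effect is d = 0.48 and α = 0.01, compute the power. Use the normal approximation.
Power ≈ 0.99

Power calculation (one-sample t-test, normal approximation):
z_β = d · √n - z_{α/2}
z_β = 0.48 · √98 - 2.576
z_β = 0.48 · 9.899 - 2.576
z_β = 2.176

Power = Φ(z_β) = Φ(2.176) ≈ 0.985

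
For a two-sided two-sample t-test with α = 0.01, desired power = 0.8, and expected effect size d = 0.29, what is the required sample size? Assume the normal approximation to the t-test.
n = 278 per group

Sample size formula (two-sample t-test, normal approximation):
n = 2 · ((z_{α/2} + z_β) / d)²

z_{α/2} = 2.576 (for α = 0.01, two-sided)
z_β = 0.842 (for power = 0.8)
d = 0.29

n = 2 · ((2.576 + 0.842) / 0.29)²
n = 2 · (11.786)²
n ≈ 277.82
Round up to the next whole number: n = 278 per group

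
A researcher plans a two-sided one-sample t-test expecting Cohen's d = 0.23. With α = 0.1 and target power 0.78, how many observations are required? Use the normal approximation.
n = 111

Sample size formula (one-sample t-test, normal approximation):
n = ((z_{α/2} + z_β) / d)²

z_{α/2} = 1.645 (for α = 0.1, two-sided)
z_β = 0.772 (for power = 0.78)
d = 0.23

n = ((1.645 + 0.772) / 0.23)²
n = (10.509)²
n ≈ 110.44
Round up to the next whole number: n = 111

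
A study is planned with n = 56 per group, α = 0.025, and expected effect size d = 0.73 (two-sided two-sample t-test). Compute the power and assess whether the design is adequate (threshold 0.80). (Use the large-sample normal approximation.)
Power ≈ 0.95; the study is adequately powered (power ≥ 0.80)

Power calculation (two-sample t-test, normal approximation):
z_β = d · √(n/2) - z_{α/2}
z_β = 0.73 · √(56/2) - 2.241
z_β = 0.73 · 5.292 - 2.241
z_β = 1.621

Power = Φ(z_β) = Φ(1.621) ≈ 0.948

Effect size d = 0.73 is medium by Cohen's convention (0.2/0.5/0.8).

Threshold: power ≥ 0.80 is conventionally adequate.
Power ≈ 0.95 → the study is adequately powered (power ≥ 0.80).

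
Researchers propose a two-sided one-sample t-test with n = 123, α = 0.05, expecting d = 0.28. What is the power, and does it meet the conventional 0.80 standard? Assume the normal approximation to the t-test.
Power ≈ 0.87; the study is adequately powered (power ≥ 0.80)

Power calculation (one-sample t-test, normal approximation):
z_β = d · √n - z_{α/2}
z_β = 0.28 · √123 - 1.960
z_β = 0.28 · 11.091 - 1.960
z_β = 1.145

Power = Φ(z_β) = Φ(1.145) ≈ 0.874

Effect size d = 0.28 is small by Cohen's convention (0.2/0.5/0.8).

Threshold: power ≥ 0.80 is conventionally adequate.
Power ≈ 0.87 → the study is adequately powered (power ≥ 0.80).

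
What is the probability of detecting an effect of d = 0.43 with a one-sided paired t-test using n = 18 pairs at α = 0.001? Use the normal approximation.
Power ≈ 0.10

Power calculation (paired t-test, normal approximation):
z_β = d · √n - z_α
z_β = 0.43 · √18 - 3.090
z_β = 0.43 · 4.243 - 3.090
z_β = -1.266

Power = Φ(z_β) = Φ(-1.266) ≈ 0.103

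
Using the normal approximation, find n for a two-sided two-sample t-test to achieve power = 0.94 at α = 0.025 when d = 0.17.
n = 998 per group

Sample size formula (two-sample t-test, normal approximation):
n = 2 · ((z_{α/2} + z_β) / d)²

z_{α/2} = 2.241 (for α = 0.025, two-sided)
z_β = 1.555 (for power = 0.94)
d = 0.17

n = 2 · ((2.241 + 1.555) / 0.17)²
n = 2 · (22.329)²
n ≈ 997.17
Round up to the next whole number: n = 998 per group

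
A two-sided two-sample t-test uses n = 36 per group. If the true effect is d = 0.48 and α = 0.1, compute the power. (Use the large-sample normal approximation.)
Power ≈ 0.65

Power calculation (two-sample t-test, normal approximation):
z_β = d · √(n/2) - z_{α/2}
z_β = 0.48 · √(36/2) - 1.645
z_β = 0.48 · 4.243 - 1.645
z_β = 0.392

Power = Φ(z_β) = Φ(0.392) ≈ 0.652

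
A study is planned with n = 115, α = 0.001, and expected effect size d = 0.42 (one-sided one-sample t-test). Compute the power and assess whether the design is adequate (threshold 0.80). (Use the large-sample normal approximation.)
Power ≈ 0.92; the study is adequately powered (power ≥ 0.80)

Power calculation (one-sample t-test, normal approximation):
z_β = d · √n - z_α
z_β = 0.42 · √115 - 3.090
z_β = 0.42 · 10.724 - 3.090
z_β = 1.414

Power = Φ(z_β) = Φ(1.414) ≈ 0.921

Effect size d = 0.42 is small by Cohen's convention (0.2/0.5/0.8).

Threshold: power ≥ 0.80 is conventionally adequate.
Power ≈ 0.92 → the study is adequately powered (power ≥ 0.80).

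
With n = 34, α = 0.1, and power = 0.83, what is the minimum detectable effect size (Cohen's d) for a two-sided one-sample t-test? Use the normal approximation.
d ≈ 0.45

Minimum detectable effect (one-sample t-test, normal approximation):
d = (z_{α/2} + z_β) / √n
d = (1.645 + 0.954) / √34
d = 2.599 / 5.831
d ≈ 0.45

By Cohen's convention (0.2 small / 0.5 medium / 0.8 large): small effect.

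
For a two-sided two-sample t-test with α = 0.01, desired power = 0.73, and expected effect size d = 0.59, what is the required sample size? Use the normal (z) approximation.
n = 59 per group

Sample size formula (two-sample t-test, normal approximation):
n = 2 · ((z_{α/2} + z_β) / d)²

z_{α/2} = 2.576 (for α = 0.01, two-sided)
z_β = 0.613 (for power = 0.73)
d = 0.59

n = 2 · ((2.576 + 0.613) / 0.59)²
n = 2 · (5.405)²
n ≈ 58.43
Round up to the next whole number: n = 59 per group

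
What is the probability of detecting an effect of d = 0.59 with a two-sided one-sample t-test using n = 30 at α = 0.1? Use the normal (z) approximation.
Power ≈ 0.94

Power calculation (one-sample t-test, normal approximation):
z_β = d · √n - z_{α/2}
z_β = 0.59 · √30 - 1.645
z_β = 0.59 · 5.477 - 1.645
z_β = 1.587

Power = Φ(z_β) = Φ(1.587) ≈ 0.944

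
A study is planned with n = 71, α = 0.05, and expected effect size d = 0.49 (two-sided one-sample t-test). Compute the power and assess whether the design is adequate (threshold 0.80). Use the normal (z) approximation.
Power ≈ 0.98; the study is adequately powered (power ≥ 0.80)

Power calculation (one-sample t-test, normal approximation):
z_β = d · √n - z_{α/2}
z_β = 0.49 · √71 - 1.960
z_β = 0.49 · 8.426 - 1.960
z_β = 2.169

Power = Φ(z_β) = Φ(2.169) ≈ 0.985

Effect size d = 0.49 is small by Cohen's convention (0.2/0.5/0.8).

Threshold: power ≥ 0.80 is conventionally adequate.
Power ≈ 0.98 → the study is adequately powered (power ≥ 0.80).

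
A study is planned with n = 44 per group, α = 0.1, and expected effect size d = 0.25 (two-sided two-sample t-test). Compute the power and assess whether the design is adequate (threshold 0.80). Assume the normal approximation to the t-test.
Power ≈ 0.32; the study is underpowered (power < 0.80)

Power calculation (two-sample t-test, normal approximation):
z_β = d · √(n/2) - z_{α/2}
z_β = 0.25 · √(44/2) - 1.645
z_β = 0.25 · 4.690 - 1.645
z_β = -0.472

Power = Φ(z_β) = Φ(-0.472) ≈ 0.318

Effect size d = 0.25 is small by Cohen's convention (0.2/0.5/0.8).

Threshold: power ≥ 0.80 is conventionally adequate.
Power ≈ 0.32 → the study is underpowered (power < 0.80).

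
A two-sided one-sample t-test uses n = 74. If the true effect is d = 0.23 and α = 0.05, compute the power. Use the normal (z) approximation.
Power ≈ 0.51

Power calculation (one-sample t-test, normal approximation):
z_β = d · √n - z_{α/2}
z_β = 0.23 · √74 - 1.960
z_β = 0.23 · 8.602 - 1.960
z_β = 0.019

Power = Φ(z_β) = Φ(0.019) ≈ 0.507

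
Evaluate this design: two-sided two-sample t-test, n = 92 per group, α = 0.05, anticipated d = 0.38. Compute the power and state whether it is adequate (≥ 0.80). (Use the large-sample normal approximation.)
Power ≈ 0.73; the study is underpowered (power < 0.80)

Power calculation (two-sample t-test, normal approximation):
z_β = d · √(n/2) - z_{α/2}
z_β = 0.38 · √(92/2) - 1.960
z_β = 0.38 · 6.782 - 1.960
z_β = 0.617

Power = Φ(z_β) = Φ(0.617) ≈ 0.731

Effect size d = 0.38 is small by Cohen's convention (0.2/0.5/0.8).

Threshold: power ≥ 0.80 is conventionally adequate.
Power ≈ 0.73 → the study is underpowered (power < 0.80).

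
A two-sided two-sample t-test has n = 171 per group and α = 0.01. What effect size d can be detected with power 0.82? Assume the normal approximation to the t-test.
d ≈ 0.38

Minimum detectable effect (two-sample t-test, normal approximation):
d = (z_{α/2} + z_β) / √(n/2)
d = (2.576 + 0.915) / √(171/2)
d = 3.491 / 9.247
d ≈ 0.38

By Cohen's convention (0.2 small / 0.5 medium / 0.8 large): small effect.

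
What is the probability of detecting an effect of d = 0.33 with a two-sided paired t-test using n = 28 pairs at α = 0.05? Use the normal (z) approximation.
Power ≈ 0.42

Power calculation (paired t-test, normal approximation):
z_β = d · √n - z_{α/2}
z_β = 0.33 · √28 - 1.960
z_β = 0.33 · 5.292 - 1.960
z_β = -0.214

Power = Φ(z_β) = Φ(-0.214) ≈ 0.415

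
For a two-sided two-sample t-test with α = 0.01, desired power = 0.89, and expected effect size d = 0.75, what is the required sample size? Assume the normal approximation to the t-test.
n = 52 per group

Sample size formula (two-sample t-test, normal approximation):
n = 2 · ((z_{α/2} + z_β) / d)²

z_{α/2} = 2.576 (for α = 0.01, two-sided)
z_β = 1.227 (for power = 0.89)
d = 0.75

n = 2 · ((2.576 + 1.227) / 0.75)²
n = 2 · (5.071)²
n ≈ 51.43
Round up to the next whole number: n = 52 per group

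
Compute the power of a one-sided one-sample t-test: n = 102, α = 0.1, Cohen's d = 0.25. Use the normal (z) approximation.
Power ≈ 0.89

Power calculation (one-sample t-test, normal approximation):
z_β = d · √n - z_α
z_β = 0.25 · √102 - 1.282
z_β = 0.25 · 10.100 - 1.282
z_β = 1.243

Power = Φ(z_β) = Φ(1.243) ≈ 0.893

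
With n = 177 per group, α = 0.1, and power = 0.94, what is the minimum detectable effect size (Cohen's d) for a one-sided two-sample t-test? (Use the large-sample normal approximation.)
d ≈ 0.30

Minimum detectable effect (two-sample t-test, normal approximation):
d = (z_α + z_β) / √(n/2)
d = (1.282 + 1.555) / √(177/2)
d = 2.836 / 9.407
d ≈ 0.30

By Cohen's convention (0.2 small / 0.5 medium / 0.8 large): small effect.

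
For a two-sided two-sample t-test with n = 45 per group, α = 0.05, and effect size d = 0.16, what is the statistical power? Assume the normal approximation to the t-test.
Power ≈ 0.11

Power calculation (two-sample t-test, normal approximation):
z_β = d · √(n/2) - z_{α/2}
z_β = 0.16 · √(45/2) - 1.960
z_β = 0.16 · 4.743 - 1.960
z_β = -1.201

Power = Φ(z_β) = Φ(-1.201) ≈ 0.115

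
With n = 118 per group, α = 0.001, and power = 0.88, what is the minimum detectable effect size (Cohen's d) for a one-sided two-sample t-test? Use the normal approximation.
d ≈ 0.56

Minimum detectable effect (two-sample t-test, normal approximation):
d = (z_α + z_β) / √(n/2)
d = (3.090 + 1.175) / √(118/2)
d = 4.265 / 7.681
d ≈ 0.56

By Cohen's convention (0.2 small / 0.5 medium / 0.8 large): medium effect.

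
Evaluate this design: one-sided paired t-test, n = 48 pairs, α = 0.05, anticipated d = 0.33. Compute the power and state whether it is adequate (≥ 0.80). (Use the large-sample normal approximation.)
Power ≈ 0.74; the study is underpowered (power < 0.80)

Power calculation (paired t-test, normal approximation):
z_β = d · √n - z_α
z_β = 0.33 · √48 - 1.645
z_β = 0.33 · 6.928 - 1.645
z_β = 0.641

Power = Φ(z_β) = Φ(0.641) ≈ 0.739

Effect size d = 0.33 is small by Cohen's convention (0.2/0.5/0.8).

Threshold: power ≥ 0.80 is conventionally adequate.
Power ≈ 0.74 → the study is underpowered (power < 0.80).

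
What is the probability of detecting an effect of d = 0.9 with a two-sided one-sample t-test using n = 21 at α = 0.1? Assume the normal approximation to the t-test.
Power ≈ 0.99

Power calculation (one-sample t-test, normal approximation):
z_β = d · √n - z_{α/2}
z_β = 0.9 · √21 - 1.645
z_β = 0.9 · 4.583 - 1.645
z_β = 2.479

Power = Φ(z_β) = Φ(2.479) ≈ 0.993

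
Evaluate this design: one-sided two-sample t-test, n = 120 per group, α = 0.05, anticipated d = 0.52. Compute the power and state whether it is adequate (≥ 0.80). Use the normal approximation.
Power ≈ 0.99; the study is adequately powered (power ≥ 0.80)

Power calculation (two-sample t-test, normal approximation):
z_β = d · √(n/2) - z_α
z_β = 0.52 · √(120/2) - 1.645
z_β = 0.52 · 7.746 - 1.645
z_β = 2.383

Power = Φ(z_β) = Φ(2.383) ≈ 0.991

Effect size d = 0.52 is medium by Cohen's convention (0.2/0.5/0.8).

Threshold: power ≥ 0.80 is conventionally adequate.
Power ≈ 0.99 → the study is adequately powered (power ≥ 0.80).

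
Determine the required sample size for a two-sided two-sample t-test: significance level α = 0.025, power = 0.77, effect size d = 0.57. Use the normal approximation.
n = 55 per group

Sample size formula (two-sample t-test, normal approximation):
n = 2 · ((z_{α/2} + z_β) / d)²

z_{α/2} = 2.241 (for α = 0.025, two-sided)
z_β = 0.739 (for power = 0.77)
d = 0.57

n = 2 · ((2.241 + 0.739) / 0.57)²
n = 2 · (5.228)²
n ≈ 54.66
Round up to the next whole number: n = 55 per group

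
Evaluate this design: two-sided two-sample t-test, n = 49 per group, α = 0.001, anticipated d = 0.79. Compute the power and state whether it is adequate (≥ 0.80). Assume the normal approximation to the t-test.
Power ≈ 0.73; the study is underpowered (power < 0.80)

Power calculation (two-sample t-test, normal approximation):
z_β = d · √(n/2) - z_{α/2}
z_β = 0.79 · √(49/2) - 3.291
z_β = 0.79 · 4.950 - 3.291
z_β = 0.620

Power = Φ(z_β) = Φ(0.620) ≈ 0.732

Effect size d = 0.79 is medium by Cohen's convention (0.2/0.5/0.8).

Threshold: power ≥ 0.80 is conventionally adequate.
Power ≈ 0.73 → the study is underpowered (power < 0.80).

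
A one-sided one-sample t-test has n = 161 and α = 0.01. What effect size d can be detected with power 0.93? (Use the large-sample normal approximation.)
d ≈ 0.30

Minimum detectable effect (one-sample t-test, normal approximation):
d = (z_α + z_β) / √n
d = (2.326 + 1.476) / √161
d = 3.802 / 12.689
d ≈ 0.30

By Cohen's convention (0.2 small / 0.5 medium / 0.8 large): small effect.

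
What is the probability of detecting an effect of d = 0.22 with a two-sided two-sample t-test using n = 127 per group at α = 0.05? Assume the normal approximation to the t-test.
Power ≈ 0.42

Power calculation (two-sample t-test, normal approximation):
z_β = d · √(n/2) - z_{α/2}
z_β = 0.22 · √(127/2) - 1.960
z_β = 0.22 · 7.969 - 1.960
z_β = -0.207

Power = Φ(z_β) = Φ(-0.207) ≈ 0.418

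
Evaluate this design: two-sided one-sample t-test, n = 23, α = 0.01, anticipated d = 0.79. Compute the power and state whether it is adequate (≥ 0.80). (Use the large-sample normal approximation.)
Power ≈ 0.89; the study is adequately powered (power ≥ 0.80)

Power calculation (one-sample t-test, normal approximation):
z_β = d · √n - z_{α/2}
z_β = 0.79 · √23 - 2.576
z_β = 0.79 · 4.796 - 2.576
z_β = 1.213

Power = Φ(z_β) = Φ(1.213) ≈ 0.887

Effect size d = 0.79 is medium by Cohen's convention (0.2/0.5/0.8).

Threshold: power ≥ 0.80 is conventionally adequate.
Power ≈ 0.89 → the study is adequately powered (power ≥ 0.80).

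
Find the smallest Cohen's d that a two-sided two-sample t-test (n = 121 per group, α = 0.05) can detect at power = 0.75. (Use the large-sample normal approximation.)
d ≈ 0.34

Minimum detectable effect (two-sample t-test, normal approximation):
d = (z_{α/2} + z_β) / √(n/2)
d = (1.960 + 0.674) / √(121/2)
d = 2.634 / 7.778
d ≈ 0.34

By Cohen's convention (0.2 small / 0.5 medium / 0.8 large): small effect.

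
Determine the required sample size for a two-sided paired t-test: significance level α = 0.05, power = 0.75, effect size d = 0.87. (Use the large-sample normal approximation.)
n = 10 pairs

Sample size formula (paired t-test, normal approximation):
n = ((z_{α/2} + z_β) / d)²

z_{α/2} = 1.960 (for α = 0.05, two-sided)
z_β = 0.674 (for power = 0.75)
d = 0.87

n = ((1.960 + 0.674) / 0.87)²
n = (3.028)²
n ≈ 9.17
Round up to the next whole number: n = 10 pairs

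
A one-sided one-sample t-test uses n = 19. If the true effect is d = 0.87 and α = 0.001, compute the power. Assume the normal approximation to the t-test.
Power ≈ 0.76

Power calculation (one-sample t-test, normal approximation):
z_β = d · √n - z_α
z_β = 0.87 · √19 - 3.090
z_β = 0.87 · 4.359 - 3.090
z_β = 0.702

Power = Φ(z_β) = Φ(0.702) ≈ 0.759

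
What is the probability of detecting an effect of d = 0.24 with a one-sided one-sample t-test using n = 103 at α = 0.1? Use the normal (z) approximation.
Power ≈ 0.88

Power calculation (one-sample t-test, normal approximation):
z_β = d · √n - z_α
z_β = 0.24 · √103 - 1.282
z_β = 0.24 · 10.149 - 1.282
z_β = 1.154

Power = Φ(z_β) = Φ(1.154) ≈ 0.876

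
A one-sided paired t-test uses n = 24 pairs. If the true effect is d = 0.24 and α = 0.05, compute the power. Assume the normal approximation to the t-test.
Power ≈ 0.32

Power calculation (paired t-test, normal approximation):
z_β = d · √n - z_α
z_β = 0.24 · √24 - 1.645
z_β = 0.24 · 4.899 - 1.645
z_β = -0.469

Power = Φ(z_β) = Φ(-0.469) ≈ 0.319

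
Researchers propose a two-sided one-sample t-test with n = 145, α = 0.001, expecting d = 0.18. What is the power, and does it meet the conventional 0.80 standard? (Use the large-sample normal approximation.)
Power ≈ 0.13; the study is underpowered (power < 0.80)

Power calculation (one-sample t-test, normal approximation):
z_β = d · √n - z_{α/2}
z_β = 0.18 · √145 - 3.291
z_β = 0.18 · 12.042 - 3.291
z_β = -1.123

Power = Φ(z_β) = Φ(-1.123) ≈ 0.131

Effect size d = 0.18 is very small by Cohen's convention (0.2/0.5/0.8).

Threshold: power ≥ 0.80 is conventionally adequate.
Power ≈ 0.13 → the study is underpowered (power < 0.80).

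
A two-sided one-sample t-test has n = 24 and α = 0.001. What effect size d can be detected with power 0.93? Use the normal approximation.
d ≈ 0.97

Minimum detectable effect (one-sample t-test, normal approximation):
d = (z_{α/2} + z_β) / √n
d = (3.291 + 1.476) / √24
d = 4.766 / 4.899
d ≈ 0.97

By Cohen's convention (0.2 small / 0.5 medium / 0.8 large): large effect.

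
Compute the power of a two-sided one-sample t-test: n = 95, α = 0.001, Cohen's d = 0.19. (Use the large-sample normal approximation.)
Power ≈ 0.08

Power calculation (one-sample t-test, normal approximation):
z_β = d · √n - z_{α/2}
z_β = 0.19 · √95 - 3.291
z_β = 0.19 · 9.747 - 3.291
z_β = -1.439

Power = Φ(z_β) = Φ(-1.439) ≈ 0.075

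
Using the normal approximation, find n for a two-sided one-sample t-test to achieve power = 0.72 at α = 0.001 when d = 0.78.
n = 25

Sample size formula (one-sample t-test, normal approximation):
n = ((z_{α/2} + z_β) / d)²

z_{α/2} = 3.291 (for α = 0.001, two-sided)
z_β = 0.583 (for power = 0.72)
d = 0.78

n = ((3.291 + 0.583) / 0.78)²
n = (4.967)²
n ≈ 24.67
Round up to the next whole number: n = 25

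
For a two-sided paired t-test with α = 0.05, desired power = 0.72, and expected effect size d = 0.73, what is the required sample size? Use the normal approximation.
n = 13 pairs

Sample size formula (paired t-test, normal approximation):
n = ((z_{α/2} + z_β) / d)²

z_{α/2} = 1.960 (for α = 0.05, two-sided)
z_β = 0.583 (for power = 0.72)
d = 0.73

n = ((1.960 + 0.583) / 0.73)²
n = (3.484)²
n ≈ 12.14
Round up to the next whole number: n = 13 pairs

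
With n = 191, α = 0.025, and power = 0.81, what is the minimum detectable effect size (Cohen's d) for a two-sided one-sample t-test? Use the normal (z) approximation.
d ≈ 0.23

Minimum detectable effect (one-sample t-test, normal approximation):
d = (z_{α/2} + z_β) / √n
d = (2.241 + 0.878) / √191
d = 3.119 / 13.820
d ≈ 0.23

By Cohen's convention (0.2 small / 0.5 medium / 0.8 large): small effect.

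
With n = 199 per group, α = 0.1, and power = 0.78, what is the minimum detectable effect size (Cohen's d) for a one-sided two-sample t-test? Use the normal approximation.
d ≈ 0.21

Minimum detectable effect (two-sample t-test, normal approximation):
d = (z_α + z_β) / √(n/2)
d = (1.282 + 0.772) / √(199/2)
d = 2.054 / 9.975
d ≈ 0.21

By Cohen's convention (0.2 small / 0.5 medium / 0.8 large): small effect.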